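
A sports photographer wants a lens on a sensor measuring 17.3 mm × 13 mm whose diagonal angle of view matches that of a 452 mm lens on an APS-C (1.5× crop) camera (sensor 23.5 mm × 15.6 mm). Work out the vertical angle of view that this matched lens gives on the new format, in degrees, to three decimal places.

2.148°

Sensor diagonal = √(23.5² + 15.6²) = √795.6100 ≈ 28.2066 mm.
Sensor diagonal = √(17.3² + 13²) = √468.2900 ≈ 21.6400 mm.
Equal diagonal AOV ⇒ f₂ = f₁ · 21.6400/28.2066 = 452 × 0.76720 ≈ 346.7734 mm.
Vertical AOV on the new format = 2·arctan(13 / (2 × 346.7734)) = 2·arctan(0.01874) ≈ 2.1477°.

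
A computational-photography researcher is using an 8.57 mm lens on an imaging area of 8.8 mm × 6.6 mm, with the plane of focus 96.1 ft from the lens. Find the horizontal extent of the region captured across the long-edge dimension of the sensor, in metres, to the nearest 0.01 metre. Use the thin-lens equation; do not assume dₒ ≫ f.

dₒ: 96.1 ft × 304.8 mm/ft = 29291.28 mm.
Similar triangles through the lens centre give W/dₒ = w/dᵢ; with 1/f = 1/dₒ + 1/dᵢ this gives W = w·(dₒ − f)/f.
W = 8.8 mm × (29291.3 − 8.57) / 8.57 = 8.8 × 3416.8855 ≈ 30068.593 mm = 30.0686 m.

30.07 m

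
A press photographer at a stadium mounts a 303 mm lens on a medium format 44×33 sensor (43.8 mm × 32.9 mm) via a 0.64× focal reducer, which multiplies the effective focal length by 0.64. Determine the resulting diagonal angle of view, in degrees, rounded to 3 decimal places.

Effective focal length f = 303 × 0.64 = 193.92 mm.
Sensor diagonal = √(43.8² + 32.9²) = √3000.8500 ≈ 54.7800 mm.
α = 2·arctan(54.780 / (2 × 193.92)) = 2·arctan(0.14124) ≈ 16.0790°.

16.079°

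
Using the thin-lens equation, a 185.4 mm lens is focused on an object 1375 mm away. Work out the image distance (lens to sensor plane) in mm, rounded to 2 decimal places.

1/dᵢ = 1/f − 1/dₒ = 1/185.4 − 1/1375 = 0.0046665 mm⁻¹.
dᵢ = 1/0.0046665 ≈ 214.2947 mm.

214.29 mm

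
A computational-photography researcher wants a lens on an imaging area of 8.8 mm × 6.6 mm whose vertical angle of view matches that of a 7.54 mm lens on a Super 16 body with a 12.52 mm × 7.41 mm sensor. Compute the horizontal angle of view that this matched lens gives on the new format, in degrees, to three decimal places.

Equal vertical AOV ⇒ f₂ = f₁ · 6.6/7.41 = 7.54 × 0.89069 ≈ 6.7158 mm.
Horizontal AOV on the new format = 2·arctan(8.8 / (2 × 6.7158)) = 2·arctan(0.65517) ≈ 66.4634°.

66.463°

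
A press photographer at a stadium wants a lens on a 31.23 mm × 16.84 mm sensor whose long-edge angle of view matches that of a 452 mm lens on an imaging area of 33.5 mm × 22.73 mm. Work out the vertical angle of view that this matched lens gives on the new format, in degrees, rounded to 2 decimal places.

Equal long-edge AOV ⇒ f₂ = f₁ · 31.23/33.5 = 452 × 0.93224 ≈ 421.3719 mm.
Vertical AOV on the new format = 2·arctan(16.84 / (2 × 421.3719)) = 2·arctan(0.01998) ≈ 2.2895°.

2.29°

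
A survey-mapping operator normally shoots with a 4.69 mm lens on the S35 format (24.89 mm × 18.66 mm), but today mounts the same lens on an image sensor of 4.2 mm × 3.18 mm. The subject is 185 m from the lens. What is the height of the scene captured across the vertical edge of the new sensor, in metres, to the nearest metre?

The focal length stays 4.69 mm; the relevant sensor dimension is now h = 3.18 mm. Object distance dₒ = 185 m = 185000 mm.
Thin-lens field height W = h·(dₒ − f)/f = 3.18 × (185000 − 4.69)/4.69 ≈ 125433.920 mm = 125.434 m.

125 m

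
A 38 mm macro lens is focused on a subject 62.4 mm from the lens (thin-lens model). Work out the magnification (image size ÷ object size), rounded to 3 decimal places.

Thin lens: 1/f = 1/dₒ + 1/dᵢ → 1/dᵢ = 1/38 − 1/62.4 = 0.0102901 mm⁻¹, so dᵢ ≈ 97.1803 mm.
Magnification m = dᵢ/dₒ = 97.1803/62.4 ≈ 1.55738.

1.557×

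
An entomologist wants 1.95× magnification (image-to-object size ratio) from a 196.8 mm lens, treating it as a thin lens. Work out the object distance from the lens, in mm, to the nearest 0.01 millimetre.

With m = dᵢ/dₒ and 1/f = 1/dₒ + 1/dᵢ, substituting dᵢ = m·dₒ gives 1/f = (1 + 1/m)/dₒ, hence dₒ = f·(1 + 1/m).
dₒ = 196.8 × (1 + 1/1.95) = 196.8 × 1.51282 ≈ 297.723 mm.

297.72 mm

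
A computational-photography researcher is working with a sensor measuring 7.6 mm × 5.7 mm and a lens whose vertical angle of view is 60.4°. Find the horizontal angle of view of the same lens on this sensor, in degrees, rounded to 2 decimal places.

From the vertical AOV: f = 5.7 / (2·tan(30.2°)) = 5.7 / 1.16403 ≈ 4.8968 mm.
Horizontal AOV = 2·arctan(7.6 / (2 × 4.8968)) = 2·arctan(0.77602) ≈ 75.6243°.

75.62°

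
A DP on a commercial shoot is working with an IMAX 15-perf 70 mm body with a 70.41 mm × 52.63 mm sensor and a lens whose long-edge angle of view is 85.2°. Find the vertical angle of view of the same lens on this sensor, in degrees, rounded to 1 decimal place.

69.0°

From the long-edge AOV: f = 70.41 / (2·tan(42.6°)) = 70.41 / 1.83909 ≈ 38.2851 mm.
Vertical AOV = 2·arctan(52.63 / (2 × 38.2851)) = 2·arctan(0.68734) ≈ 69.0048°.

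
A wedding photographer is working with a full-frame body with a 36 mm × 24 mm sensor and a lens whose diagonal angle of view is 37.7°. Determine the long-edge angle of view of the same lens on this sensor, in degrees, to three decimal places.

Sensor diagonal = √(36² + 24²) = √1872.0000 ≈ 43.2666 mm.
From the diagonal AOV: f = 43.2666 / (2·tan(18.85°)) = 43.2666 / 0.68280 ≈ 63.3661 mm.
Long-edge AOV = 2·arctan(36 / (2 × 63.3661)) = 2·arctan(0.28406) ≈ 31.7158°.

31.716°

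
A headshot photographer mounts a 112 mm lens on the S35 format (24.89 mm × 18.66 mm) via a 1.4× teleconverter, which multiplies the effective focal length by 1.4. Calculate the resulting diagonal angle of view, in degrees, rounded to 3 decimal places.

11.330°

Effective focal length f = 112 × 1.4 = 156.8 mm.
Sensor diagonal = √(24.89² + 18.66²) = √967.7077 ≈ 31.1080 mm.
α = 2·arctan(31.108 / (2 × 156.8)) = 2·arctan(0.09920) ≈ 11.3300°.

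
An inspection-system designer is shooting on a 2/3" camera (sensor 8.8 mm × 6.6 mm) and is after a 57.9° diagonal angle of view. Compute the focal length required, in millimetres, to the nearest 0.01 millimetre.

9.94 mm

Sensor diagonal = √(8.8² + 6.6²) = √121.0000 ≈ 11.0000 mm.
From α = 2·arctan(d/2f) we get f = d / (2·tan(α/2)).
With d = 11.0000 mm and α/2 = 28.95°, tan(α/2) ≈ 0.55317, so f ≈ 11.0000 / 1.10634 ≈ 9.9427 mm.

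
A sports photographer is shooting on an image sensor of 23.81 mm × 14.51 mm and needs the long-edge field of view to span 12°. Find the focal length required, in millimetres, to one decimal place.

113.3 mm

From α = 2·arctan(w/2f) we get f = w / (2·tan(α/2)).
With w = 23.81 mm and α/2 = 6°, tan(α/2) ≈ 0.10510, so f ≈ 23.81 / 0.21021 ≈ 113.2685 mm.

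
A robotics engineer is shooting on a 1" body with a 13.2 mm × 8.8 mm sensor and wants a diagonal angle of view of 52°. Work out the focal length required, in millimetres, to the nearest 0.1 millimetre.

Sensor diagonal = √(13.2² + 8.8²) = √251.6800 ≈ 15.8644 mm.
From α = 2·arctan(d/2f) we get f = d / (2·tan(α/2)).
With d = 15.8644 mm and α/2 = 26°, tan(α/2) ≈ 0.48773, so f ≈ 15.8644 / 0.97547 ≈ 16.2634 mm.

16.3 mm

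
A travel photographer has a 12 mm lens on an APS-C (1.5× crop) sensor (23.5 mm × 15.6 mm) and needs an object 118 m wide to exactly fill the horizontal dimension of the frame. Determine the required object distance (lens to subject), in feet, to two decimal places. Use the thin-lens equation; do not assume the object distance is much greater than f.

W: 118 m = 118000 mm.
Magnification m = w/W = dᵢ/dₒ; combined with 1/f = 1/dₒ + 1/dᵢ this gives dₒ = f·(1 + W/w).
dₒ = 12 mm × (1 + 118000/23.5) = 12 × 5022.2766 ≈ 60267.319 mm = 60267.319/304.8 ft = 197.727 ft.

197.73 ft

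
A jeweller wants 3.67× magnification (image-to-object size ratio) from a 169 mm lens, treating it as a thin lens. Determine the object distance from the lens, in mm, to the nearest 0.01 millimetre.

With m = dᵢ/dₒ and 1/f = 1/dₒ + 1/dᵢ, substituting dᵢ = m·dₒ gives 1/f = (1 + 1/m)/dₒ, hence dₒ = f·(1 + 1/m).
dₒ = 169 × (1 + 1/3.67) = 169 × 1.27248 ≈ 215.049 mm.

215.05 mm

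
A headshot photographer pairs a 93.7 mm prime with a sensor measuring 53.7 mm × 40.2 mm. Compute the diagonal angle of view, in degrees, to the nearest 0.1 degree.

Sensor diagonal = √(53.7² + 40.2²) = √4499.7300 ≈ 67.0800 mm.
Angle of view α = 2·arctan(d/2f) with d = 67.0800 mm and f = 93.7 mm.
d/2f = 0.35795; arctan(0.35795) ≈ 19.6949°, so α ≈ 39.3898°.

39.4°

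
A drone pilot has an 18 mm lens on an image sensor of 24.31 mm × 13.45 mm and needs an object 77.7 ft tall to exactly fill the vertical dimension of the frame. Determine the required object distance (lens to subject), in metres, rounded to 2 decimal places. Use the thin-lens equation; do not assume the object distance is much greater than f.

W: 77.7 ft × 304.8 mm/ft = 23682.96 mm.
Magnification m = h/W = dᵢ/dₒ; combined with 1/f = 1/dₒ + 1/dᵢ this gives dₒ = f·(1 + W/h).
dₒ = 18 mm × (1 + 23683/13.45) = 18 × 1761.8148 ≈ 31712.667 mm = 31.7127 m.

31.71 m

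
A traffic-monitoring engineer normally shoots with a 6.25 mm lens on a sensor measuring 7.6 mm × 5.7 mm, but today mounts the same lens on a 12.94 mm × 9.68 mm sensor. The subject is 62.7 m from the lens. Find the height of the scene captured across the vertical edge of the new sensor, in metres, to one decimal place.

97.1 m

The focal length stays 6.25 mm; the relevant sensor dimension is now h = 9.68 mm. Object distance dₒ = 62.7 m = 62700 mm.
Thin-lens field height W = h·(dₒ − f)/f = 9.68 × (62700 − 6.25)/6.25 ≈ 97100.080 mm = 97.1001 m.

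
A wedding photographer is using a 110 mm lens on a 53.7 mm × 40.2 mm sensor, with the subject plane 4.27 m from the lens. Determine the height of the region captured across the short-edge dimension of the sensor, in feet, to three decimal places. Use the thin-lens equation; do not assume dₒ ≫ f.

dₒ: 4.27 m = 4270 mm.
Similar triangles through the lens centre give W/dₒ = h/dᵢ; with 1/f = 1/dₒ + 1/dᵢ this gives W = h·(dₒ − f)/f.
W = 40.2 mm × (4270 − 110) / 110 = 40.2 × 37.8182 ≈ 1520.291 mm = 1520.291/304.8 ft = 4.98783 ft.

4.988 ft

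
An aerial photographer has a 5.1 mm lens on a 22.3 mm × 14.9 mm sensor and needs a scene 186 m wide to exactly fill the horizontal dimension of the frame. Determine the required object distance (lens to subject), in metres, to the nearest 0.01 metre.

42.54 m

W: 186 m = 186000 mm.
Magnification m = w/W = dᵢ/dₒ; combined with 1/f = 1/dₒ + 1/dᵢ this gives dₒ = f·(1 + W/w).
dₒ = 5.1 mm × (1 + 186000/22.3) = 5.1 × 8341.8072 ≈ 42543.217 mm = 42.5432 m.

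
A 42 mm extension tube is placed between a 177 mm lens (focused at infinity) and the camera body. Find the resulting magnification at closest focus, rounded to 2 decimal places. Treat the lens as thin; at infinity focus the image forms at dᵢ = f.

The tube moves the image plane from f to f + e, so dᵢ = 177 + 42 = 219 mm. Focus is achieved when 1/f = 1/dₒ + 1/dᵢ, giving dₒ = 1/(1/f − 1/(f+e)).
Magnification m = dᵢ/dₒ = (f+e)·(1/f − 1/(f+e)) = e/f = 42/177 ≈ 0.2373.

0.24×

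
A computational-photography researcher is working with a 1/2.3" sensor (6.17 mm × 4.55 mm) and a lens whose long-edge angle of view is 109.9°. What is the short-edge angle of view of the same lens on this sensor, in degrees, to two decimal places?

92.86°

From the long-edge AOV: f = 6.17 / (2·tan(54.95°)) = 6.17 / 2.85100 ≈ 2.1642 mm.
Short-edge AOV = 2·arctan(4.55 / (2 × 2.1642)) = 2·arctan(1.05122) ≈ 92.8607°.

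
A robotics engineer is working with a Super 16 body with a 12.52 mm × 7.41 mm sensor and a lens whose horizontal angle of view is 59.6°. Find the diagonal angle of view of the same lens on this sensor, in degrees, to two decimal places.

67.29°

From the horizontal AOV: f = 12.52 / (2·tan(29.8°)) = 12.52 / 1.14541 ≈ 10.9306 mm.
Sensor diagonal = √(12.52² + 7.41²) = √211.6585 ≈ 14.5485 mm.
Diagonal AOV = 2·arctan(14.5485 / (2 × 10.9306)) = 2·arctan(0.66550) ≈ 67.2871°.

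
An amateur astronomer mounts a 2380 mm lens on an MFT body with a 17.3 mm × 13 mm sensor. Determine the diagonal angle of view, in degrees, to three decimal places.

Sensor diagonal = √(17.3² + 13²) = √468.2900 ≈ 21.6400 mm.
Angle of view α = 2·arctan(d/2f) with d = 21.6400 mm and f = 2380 mm.
d/2f = 0.00455; arctan(0.00455) ≈ 0.2605°, so α ≈ 0.5210°.

0.521°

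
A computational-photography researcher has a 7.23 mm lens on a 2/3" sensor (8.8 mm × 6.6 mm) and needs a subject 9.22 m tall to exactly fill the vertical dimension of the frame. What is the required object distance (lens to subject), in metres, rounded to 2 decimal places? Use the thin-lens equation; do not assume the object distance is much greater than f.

W: 9.22 m = 9220 mm.
Magnification m = h/W = dᵢ/dₒ; combined with 1/f = 1/dₒ + 1/dᵢ this gives dₒ = f·(1 + W/h).
dₒ = 7.23 mm × (1 + 9220/6.6) = 7.23 × 1397.9697 ≈ 10107.321 mm = 10.1073 m.

10.11 m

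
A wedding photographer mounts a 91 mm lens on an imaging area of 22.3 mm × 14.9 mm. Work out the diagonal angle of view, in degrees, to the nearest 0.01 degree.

Sensor diagonal = √(22.3² + 14.9²) = √719.3000 ≈ 26.8198 mm.
Angle of view α = 2·arctan(d/2f) with d = 26.8198 mm and f = 91 mm.
d/2f = 0.14736; arctan(0.14736) ≈ 8.3829°, so α ≈ 16.7657°.

16.77°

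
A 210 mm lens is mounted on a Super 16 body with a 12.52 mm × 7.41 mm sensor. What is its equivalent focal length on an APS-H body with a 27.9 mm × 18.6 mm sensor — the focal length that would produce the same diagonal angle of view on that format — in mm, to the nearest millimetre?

484 mm

Sensor diagonal = √(12.52² + 7.41²) = √211.6585 ≈ 14.5485 mm.
Sensor diagonal = √(27.9² + 18.6²) = √1124.3700 ≈ 33.5316 mm.
Equal angle of view means equal diagonal/f ratio, so f₂ = f₁ · (diagonal₂/diagonal₁) = 210 × 33.5316/14.5485.
f₂ = 210 × 2.30482 ≈ 484.012 mm.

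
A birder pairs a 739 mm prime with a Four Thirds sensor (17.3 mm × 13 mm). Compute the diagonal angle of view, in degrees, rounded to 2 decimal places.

1.68°

Sensor diagonal = √(17.3² + 13²) = √468.2900 ≈ 21.6400 mm.
Angle of view α = 2·arctan(d/2f) with d = 21.6400 mm and f = 739 mm.
d/2f = 0.01464; arctan(0.01464) ≈ 0.8388°, so α ≈ 1.6777°.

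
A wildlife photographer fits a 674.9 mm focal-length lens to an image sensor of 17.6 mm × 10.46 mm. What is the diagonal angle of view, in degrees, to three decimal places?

Sensor diagonal = √(17.6² + 10.46²) = √419.1716 ≈ 20.4737 mm.
Angle of view α = 2·arctan(d/2f) with d = 20.4737 mm and f = 674.9 mm.
d/2f = 0.01517; arctan(0.01517) ≈ 0.8690°, so α ≈ 1.7380°.

1.738°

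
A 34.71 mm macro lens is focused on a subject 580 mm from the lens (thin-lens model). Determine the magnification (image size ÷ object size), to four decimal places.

0.0637×

Thin lens: 1/f = 1/dₒ + 1/dᵢ → 1/dᵢ = 1/34.71 − 1/580 = 0.0270860 mm⁻¹, so dᵢ ≈ 36.9194 mm.
Magnification m = dᵢ/dₒ = 36.9194/580 ≈ 0.06365.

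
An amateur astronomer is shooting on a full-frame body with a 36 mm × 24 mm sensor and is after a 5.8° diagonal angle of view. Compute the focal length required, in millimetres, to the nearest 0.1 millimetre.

Sensor diagonal = √(36² + 24²) = √1872.0000 ≈ 43.2666 mm.
From α = 2·arctan(d/2f) we get f = d / (2·tan(α/2)).
With d = 43.2666 mm and α/2 = 2.9°, tan(α/2) ≈ 0.05066, so f ≈ 43.2666 / 0.10132 ≈ 427.0478 mm.

427.0 mm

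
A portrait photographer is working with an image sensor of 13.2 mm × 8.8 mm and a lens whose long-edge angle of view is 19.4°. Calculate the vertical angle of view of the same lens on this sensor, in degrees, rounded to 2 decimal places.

From the long-edge AOV: f = 13.2 / (2·tan(9.7°)) = 13.2 / 0.34187 ≈ 38.6116 mm.
Vertical AOV = 2·arctan(8.8 / (2 × 38.6116)) = 2·arctan(0.11396) ≈ 13.0022°.

13.00°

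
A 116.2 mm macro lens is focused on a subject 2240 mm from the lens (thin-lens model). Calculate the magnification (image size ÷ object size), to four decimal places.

0.0547×

Thin lens: 1/f = 1/dₒ + 1/dᵢ → 1/dᵢ = 1/116.2 − 1/2240 = 0.0081594 mm⁻¹, so dᵢ ≈ 122.5577 mm.
Magnification m = dᵢ/dₒ = 122.5577/2240 ≈ 0.05471.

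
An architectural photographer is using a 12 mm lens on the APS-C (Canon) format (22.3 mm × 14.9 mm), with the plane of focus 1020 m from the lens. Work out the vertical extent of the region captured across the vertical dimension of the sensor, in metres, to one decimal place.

dₒ: 1020 m = 1.02e+06 mm.
Similar triangles through the lens centre give W/dₒ = h/dᵢ; with 1/f = 1/dₒ + 1/dᵢ this gives W = h·(dₒ − f)/f.
W = 14.9 mm × (1.02e+06 − 12) / 12 = 14.9 × 84999.0000 ≈ 1266485.100 mm = 1266.49 m.

1266.5 m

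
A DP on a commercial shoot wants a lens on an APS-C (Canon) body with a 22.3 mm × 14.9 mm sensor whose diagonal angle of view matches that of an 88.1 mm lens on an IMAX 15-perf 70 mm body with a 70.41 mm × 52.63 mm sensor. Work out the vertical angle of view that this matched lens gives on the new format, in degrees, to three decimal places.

Sensor diagonal = √(70.41² + 52.63²) = √7727.4850 ≈ 87.9061 mm.
Sensor diagonal = √(22.3² + 14.9²) = √719.3000 ≈ 26.8198 mm.
Equal diagonal AOV ⇒ f₂ = f₁ · 26.8198/87.9061 = 88.1 × 0.30510 ≈ 26.8789 mm.
Vertical AOV on the new format = 2·arctan(14.9 / (2 × 26.8789)) = 2·arctan(0.27717) ≈ 30.9834°.

30.983°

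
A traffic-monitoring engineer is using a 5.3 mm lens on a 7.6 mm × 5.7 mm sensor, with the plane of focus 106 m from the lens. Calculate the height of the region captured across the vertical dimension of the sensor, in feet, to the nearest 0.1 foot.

374.0 ft

dₒ: 106 m = 106000 mm.
Similar triangles through the lens centre give W/dₒ = h/dᵢ; with 1/f = 1/dₒ + 1/dᵢ this gives W = h·(dₒ − f)/f.
W = 5.7 mm × (106000 − 5.3) / 5.3 = 5.7 × 19999.0000 ≈ 113994.300 mm = 113994.300/304.8 ft = 373.997 ft.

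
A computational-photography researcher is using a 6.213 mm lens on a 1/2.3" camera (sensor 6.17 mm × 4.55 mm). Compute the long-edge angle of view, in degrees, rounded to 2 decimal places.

52.81°

Angle of view α = 2·arctan(w/2f) with w = 6.17 mm and f = 6.213 mm.
w/2f = 0.49654; arctan(0.49654) ≈ 26.4062°, so α ≈ 52.8124°.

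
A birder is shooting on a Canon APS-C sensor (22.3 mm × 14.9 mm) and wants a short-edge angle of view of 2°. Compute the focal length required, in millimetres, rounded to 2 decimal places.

426.81 mm

From α = 2·arctan(h/2f) we get f = h / (2·tan(α/2)).
With h = 14.9 mm and α/2 = 1°, tan(α/2) ≈ 0.01746, so f ≈ 14.9 / 0.03491 ≈ 426.8102 mm.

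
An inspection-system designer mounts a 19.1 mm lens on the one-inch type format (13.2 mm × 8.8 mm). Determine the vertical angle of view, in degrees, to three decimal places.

Angle of view α = 2·arctan(h/2f) with h = 8.8 mm and f = 19.1 mm.
h/2f = 0.23037; arctan(0.23037) ≈ 12.9727°, so α ≈ 25.9454°.

25.945°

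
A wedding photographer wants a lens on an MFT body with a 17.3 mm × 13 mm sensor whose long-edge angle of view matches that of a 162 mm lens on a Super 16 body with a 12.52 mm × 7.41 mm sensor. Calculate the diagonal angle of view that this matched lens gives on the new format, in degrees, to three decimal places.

5.535°

Equal long-edge AOV ⇒ f₂ = f₁ · 17.3/12.52 = 162 × 1.38179 ≈ 223.8498 mm.
Sensor diagonal = √(17.3² + 13²) = √468.2900 ≈ 21.6400 mm.
Diagonal AOV on the new format = 2·arctan(21.6400 / (2 × 223.8498)) = 2·arctan(0.04834) ≈ 5.5346°.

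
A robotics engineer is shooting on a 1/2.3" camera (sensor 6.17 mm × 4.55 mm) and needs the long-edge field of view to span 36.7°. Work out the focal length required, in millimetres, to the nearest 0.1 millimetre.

From α = 2·arctan(w/2f) we get f = w / (2·tan(α/2)).
With w = 6.17 mm and α/2 = 18.35°, tan(α/2) ≈ 0.33169, so f ≈ 6.17 / 0.66337 ≈ 9.3009 mm.

9.3 mm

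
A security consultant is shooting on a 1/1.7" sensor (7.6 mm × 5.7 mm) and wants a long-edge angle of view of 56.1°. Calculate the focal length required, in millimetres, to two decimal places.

From α = 2·arctan(w/2f) we get f = w / (2·tan(α/2)).
With w = 7.6 mm and α/2 = 28.05°, tan(α/2) ≈ 0.53283, so f ≈ 7.6 / 1.06566 ≈ 7.1317 mm.

7.13 mm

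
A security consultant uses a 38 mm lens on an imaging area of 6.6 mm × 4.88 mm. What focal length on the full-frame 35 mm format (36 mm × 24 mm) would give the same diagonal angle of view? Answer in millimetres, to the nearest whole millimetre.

Sensor diagonal = √(6.6² + 4.88²) = √67.3744 ≈ 8.2082 mm.
Sensor diagonal = √(36² + 24²) = √1872.0000 ≈ 43.2666 mm.
Equal angle of view means equal diagonal/f ratio, so f₂ = f₁ · (diagonal₂/diagonal₁) = 38 × 43.2666/8.2082.
f₂ = 38 × 5.27115 ≈ 200.304 mm.

200 mm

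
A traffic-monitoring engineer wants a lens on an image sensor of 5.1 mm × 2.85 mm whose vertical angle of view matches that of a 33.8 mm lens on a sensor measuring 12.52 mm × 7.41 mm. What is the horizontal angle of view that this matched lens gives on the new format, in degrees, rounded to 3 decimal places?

22.196°

Equal vertical AOV ⇒ f₂ = f₁ · 2.85/7.41 = 33.8 × 0.38462 ≈ 13.0000 mm.
Horizontal AOV on the new format = 2·arctan(5.1 / (2 × 13.0000)) = 2·arctan(0.19615) ≈ 22.1958°.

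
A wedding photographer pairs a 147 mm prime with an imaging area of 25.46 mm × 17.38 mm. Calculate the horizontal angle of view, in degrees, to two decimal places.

9.90°

Angle of view α = 2·arctan(w/2f) with w = 25.46 mm and f = 147 mm.
w/2f = 0.08660; arctan(0.08660) ≈ 4.9494°, so α ≈ 9.8988°.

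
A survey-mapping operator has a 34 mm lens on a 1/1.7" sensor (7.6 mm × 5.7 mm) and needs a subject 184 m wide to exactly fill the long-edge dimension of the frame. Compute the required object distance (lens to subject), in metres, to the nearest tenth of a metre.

823.2 m

W: 184 m = 184000 mm.
Magnification m = w/W = dᵢ/dₒ; combined with 1/f = 1/dₒ + 1/dᵢ this gives dₒ = f·(1 + W/w).
dₒ = 34 mm × (1 + 184000/7.6) = 34 × 24211.5263 ≈ 823191.895 mm = 823.192 m.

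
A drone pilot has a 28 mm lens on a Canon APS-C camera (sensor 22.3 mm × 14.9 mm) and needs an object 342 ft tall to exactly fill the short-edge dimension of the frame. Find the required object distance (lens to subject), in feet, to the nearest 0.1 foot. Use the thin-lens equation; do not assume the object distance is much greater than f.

642.8 ft

W: 342 ft × 304.8 mm/ft = 104241.60 mm.
Magnification m = h/W = dᵢ/dₒ; combined with 1/f = 1/dₒ + 1/dᵢ this gives dₒ = f·(1 + W/h).
dₒ = 28 mm × (1 + 104242/14.9) = 28 × 6997.0803 ≈ 195918.249 mm = 195918.249/304.8 ft = 642.776 ft.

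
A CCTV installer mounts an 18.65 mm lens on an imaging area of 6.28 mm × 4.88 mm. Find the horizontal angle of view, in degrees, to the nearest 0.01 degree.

Angle of view α = 2·arctan(w/2f) with w = 6.28 mm and f = 18.65 mm.
w/2f = 0.16836; arctan(0.16836) ≈ 9.5570°, so α ≈ 19.1139°.

19.11°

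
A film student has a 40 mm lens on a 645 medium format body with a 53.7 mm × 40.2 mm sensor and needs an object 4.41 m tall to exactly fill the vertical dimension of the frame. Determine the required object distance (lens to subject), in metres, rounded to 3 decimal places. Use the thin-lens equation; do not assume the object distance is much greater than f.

W: 4.41 m = 4410 mm.
Magnification m = h/W = dᵢ/dₒ; combined with 1/f = 1/dₒ + 1/dᵢ this gives dₒ = f·(1 + W/h).
dₒ = 40 mm × (1 + 4410/40.2) = 40 × 110.7015 ≈ 4428.060 mm = 4.42806 m.

4.428 m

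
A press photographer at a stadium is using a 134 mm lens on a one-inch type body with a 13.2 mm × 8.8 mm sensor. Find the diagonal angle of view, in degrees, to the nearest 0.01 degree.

6.78°

Sensor diagonal = √(13.2² + 8.8²) = √251.6800 ≈ 15.8644 mm.
Angle of view α = 2·arctan(d/2f) with d = 15.8644 mm and f = 134 mm.
d/2f = 0.05920; arctan(0.05920) ≈ 3.3877°, so α ≈ 6.7754°.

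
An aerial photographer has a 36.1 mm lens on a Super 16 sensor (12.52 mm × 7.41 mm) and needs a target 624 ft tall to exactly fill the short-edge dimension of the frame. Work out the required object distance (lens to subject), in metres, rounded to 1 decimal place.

W: 624 ft × 304.8 mm/ft = 190195.19 mm.
Magnification m = h/W = dᵢ/dₒ; combined with 1/f = 1/dₒ + 1/dᵢ this gives dₒ = f·(1 + W/h).
dₒ = 36.1 mm × (1 + 190195/7.41) = 36.1 × 25668.3676 ≈ 926628.070 mm = 926.628 m.

926.6 m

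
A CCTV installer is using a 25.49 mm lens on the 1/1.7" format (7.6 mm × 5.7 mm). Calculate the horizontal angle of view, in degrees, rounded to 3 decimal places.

16.958°

Angle of view α = 2·arctan(w/2f) with w = 7.6 mm and f = 25.49 mm.
w/2f = 0.14908; arctan(0.14908) ≈ 8.4791°, so α ≈ 16.9582°.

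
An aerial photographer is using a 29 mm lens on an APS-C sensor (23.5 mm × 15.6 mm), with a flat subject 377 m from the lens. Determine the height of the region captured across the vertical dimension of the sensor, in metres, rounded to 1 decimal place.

dₒ: 377 m = 377000 mm.
Similar triangles through the lens centre give W/dₒ = h/dᵢ; with 1/f = 1/dₒ + 1/dᵢ this gives W = h·(dₒ − f)/f.
W = 15.6 mm × (377000 − 29) / 29 = 15.6 × 12999.0000 ≈ 202784.400 mm = 202.784 m.

202.8 m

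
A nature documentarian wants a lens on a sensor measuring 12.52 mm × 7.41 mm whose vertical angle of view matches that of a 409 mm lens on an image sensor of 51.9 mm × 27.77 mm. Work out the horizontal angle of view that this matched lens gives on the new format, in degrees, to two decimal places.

6.57°

Equal vertical AOV ⇒ f₂ = f₁ · 7.41/27.77 = 409 × 0.26683 ≈ 109.1354 mm.
Horizontal AOV on the new format = 2·arctan(12.52 / (2 × 109.1354)) = 2·arctan(0.05736) ≈ 6.5658°.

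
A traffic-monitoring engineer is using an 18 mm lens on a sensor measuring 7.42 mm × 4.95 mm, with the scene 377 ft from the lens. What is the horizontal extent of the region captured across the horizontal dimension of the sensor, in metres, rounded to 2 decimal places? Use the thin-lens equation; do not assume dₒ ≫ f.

47.36 m

dₒ: 377 ft × 304.8 mm/ft = 114909.60 mm.
Similar triangles through the lens centre give W/dₒ = w/dᵢ; with 1/f = 1/dₒ + 1/dᵢ this gives W = w·(dₒ − f)/f.
W = 7.42 mm × (114910 − 18) / 18 = 7.42 × 6382.8665 ≈ 47360.869 mm = 47.3609 m.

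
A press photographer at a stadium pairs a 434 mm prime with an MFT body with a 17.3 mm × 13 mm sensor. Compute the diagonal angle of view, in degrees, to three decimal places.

2.856°

Sensor diagonal = √(17.3² + 13²) = √468.2900 ≈ 21.6400 mm.
Angle of view α = 2·arctan(d/2f) with d = 21.6400 mm and f = 434 mm.
d/2f = 0.02493; arctan(0.02493) ≈ 1.4281°, so α ≈ 2.8563°.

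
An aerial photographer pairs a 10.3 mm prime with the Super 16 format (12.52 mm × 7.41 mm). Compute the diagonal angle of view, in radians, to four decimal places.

1.2298 rad

Sensor diagonal = √(12.52² + 7.41²) = √211.6585 ≈ 14.5485 mm.
Angle of view α = 2·arctan(d/2f) with d = 14.5485 mm and f = 10.3 mm.
d/2f = 0.70624; arctan(0.70624) ≈ 0.6149 rad, so α ≈ 1.2298 rad.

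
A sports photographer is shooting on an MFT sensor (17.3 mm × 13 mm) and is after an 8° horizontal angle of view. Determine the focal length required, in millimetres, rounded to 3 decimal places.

123.701 mm

From α = 2·arctan(w/2f) we get f = w / (2·tan(α/2)).
With w = 17.3 mm and α/2 = 4°, tan(α/2) ≈ 0.06993, so f ≈ 17.3 / 0.13985 ≈ 123.7008 mm.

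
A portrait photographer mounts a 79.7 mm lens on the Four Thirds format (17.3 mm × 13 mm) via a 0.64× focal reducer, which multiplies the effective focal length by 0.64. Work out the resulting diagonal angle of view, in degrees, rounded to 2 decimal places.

Effective focal length f = 79.7 × 0.64 = 51.008 mm.
Sensor diagonal = √(17.3² + 13²) = √468.2900 ≈ 21.6400 mm.
α = 2·arctan(21.640 / (2 × 51.008)) = 2·arctan(0.21212) ≈ 23.9525°.

23.95°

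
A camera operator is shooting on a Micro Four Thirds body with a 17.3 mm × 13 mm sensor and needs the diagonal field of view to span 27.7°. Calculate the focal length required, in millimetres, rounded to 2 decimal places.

Sensor diagonal = √(17.3² + 13²) = √468.2900 ≈ 21.6400 mm.
From α = 2·arctan(d/2f) we get f = d / (2·tan(α/2)).
With d = 21.6400 mm and α/2 = 13.85°, tan(α/2) ≈ 0.24655, so f ≈ 21.6400 / 0.49310 ≈ 43.8858 mm.

43.89 mm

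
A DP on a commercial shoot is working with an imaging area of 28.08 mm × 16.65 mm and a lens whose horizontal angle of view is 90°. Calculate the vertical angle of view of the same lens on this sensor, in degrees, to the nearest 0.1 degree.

61.3°

From the horizontal AOV: f = 28.08 / (2·tan(45°)) = 28.08 / 2.00000 ≈ 14.0400 mm.
Vertical AOV = 2·arctan(16.65 / (2 × 14.0400)) = 2·arctan(0.59295) ≈ 61.3315°.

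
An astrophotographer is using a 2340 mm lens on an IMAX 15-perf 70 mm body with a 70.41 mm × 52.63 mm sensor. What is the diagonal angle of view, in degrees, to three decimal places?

Sensor diagonal = √(70.41² + 52.63²) = √7727.4850 ≈ 87.9061 mm.
Angle of view α = 2·arctan(d/2f) with d = 87.9061 mm and f = 2340 mm.
d/2f = 0.01878; arctan(0.01878) ≈ 1.0761°, so α ≈ 2.1522°.

2.152°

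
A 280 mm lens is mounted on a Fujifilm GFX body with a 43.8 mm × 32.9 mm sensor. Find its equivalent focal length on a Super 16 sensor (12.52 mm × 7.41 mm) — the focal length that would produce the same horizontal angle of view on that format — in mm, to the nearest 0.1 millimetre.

Equal angle of view means equal width/f ratio, so f₂ = f₁ · (width₂/width₁) = 280 × 12.52/43.8.
f₂ = 280 × 0.28584 ≈ 80.037 mm.

80.0 mm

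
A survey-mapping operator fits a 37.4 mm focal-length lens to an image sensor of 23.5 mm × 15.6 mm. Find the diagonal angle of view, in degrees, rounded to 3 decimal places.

Sensor diagonal = √(23.5² + 15.6²) = √795.6100 ≈ 28.2066 mm.
Angle of view α = 2·arctan(d/2f) with d = 28.2066 mm and f = 37.4 mm.
d/2f = 0.37709; arctan(0.37709) ≈ 20.6611°, so α ≈ 41.3222°.

41.322°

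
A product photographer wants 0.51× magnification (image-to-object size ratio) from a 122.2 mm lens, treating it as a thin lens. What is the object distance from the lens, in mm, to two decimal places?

361.81 mm

With m = dᵢ/dₒ and 1/f = 1/dₒ + 1/dᵢ, substituting dᵢ = m·dₒ gives 1/f = (1 + 1/m)/dₒ, hence dₒ = f·(1 + 1/m).
dₒ = 122.2 × (1 + 1/0.51) = 122.2 × 2.96078 ≈ 361.808 mm.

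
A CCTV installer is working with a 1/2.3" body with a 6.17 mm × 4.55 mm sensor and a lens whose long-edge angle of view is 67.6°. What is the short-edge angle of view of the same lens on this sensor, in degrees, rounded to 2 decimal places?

From the long-edge AOV: f = 6.17 / (2·tan(33.8°)) = 6.17 / 1.33888 ≈ 4.6083 mm.
Short-edge AOV = 2·arctan(4.55 / (2 × 4.6083)) = 2·arctan(0.49367) ≈ 52.5486°.

52.55°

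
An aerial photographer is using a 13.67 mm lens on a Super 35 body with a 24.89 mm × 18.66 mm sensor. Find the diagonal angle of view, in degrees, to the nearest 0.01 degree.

Sensor diagonal = √(24.89² + 18.66²) = √967.7077 ≈ 31.1080 mm.
Angle of view α = 2·arctan(d/2f) with d = 31.1080 mm and f = 13.67 mm.
d/2f = 1.13782; arctan(1.13782) ≈ 48.6886°, so α ≈ 97.3772°.

97.38°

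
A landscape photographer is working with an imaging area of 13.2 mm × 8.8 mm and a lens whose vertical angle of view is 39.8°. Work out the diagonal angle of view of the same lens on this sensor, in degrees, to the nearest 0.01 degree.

66.26°

From the vertical AOV: f = 8.8 / (2·tan(19.9°)) = 8.8 / 0.72399 ≈ 12.1549 mm.
Sensor diagonal = √(13.2² + 8.8²) = √251.6800 ≈ 15.8644 mm.
Diagonal AOV = 2·arctan(15.8644 / (2 × 12.1549)) = 2·arctan(0.65260) ≈ 66.2566°.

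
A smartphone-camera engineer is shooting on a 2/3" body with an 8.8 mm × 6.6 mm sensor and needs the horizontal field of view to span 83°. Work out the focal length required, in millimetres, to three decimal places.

From α = 2·arctan(w/2f) we get f = w / (2·tan(α/2)).
With w = 8.8 mm and α/2 = 41.5°, tan(α/2) ≈ 0.88473, so f ≈ 8.8 / 1.76945 ≈ 4.9733 mm.

4.973 mm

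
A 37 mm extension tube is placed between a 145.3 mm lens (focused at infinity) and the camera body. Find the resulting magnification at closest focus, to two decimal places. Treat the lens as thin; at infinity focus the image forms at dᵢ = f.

0.25×

The tube moves the image plane from f to f + e, so dᵢ = 145.3 + 37 = 182.3 mm. Focus is achieved when 1/f = 1/dₒ + 1/dᵢ, giving dₒ = 1/(1/f − 1/(f+e)).
Magnification m = dᵢ/dₒ = (f+e)·(1/f − 1/(f+e)) = e/f = 37/145.3 ≈ 0.2546.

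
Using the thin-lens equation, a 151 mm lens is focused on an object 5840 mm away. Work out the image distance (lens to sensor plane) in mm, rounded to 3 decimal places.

1/dᵢ = 1/f − 1/dₒ = 1/151 − 1/5840 = 0.0064513 mm⁻¹.
dᵢ = 1/0.0064513 ≈ 155.0079 mm.

155.008 mm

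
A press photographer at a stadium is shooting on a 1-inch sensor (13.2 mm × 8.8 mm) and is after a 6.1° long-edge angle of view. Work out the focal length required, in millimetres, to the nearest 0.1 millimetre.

From α = 2·arctan(w/2f) we get f = w / (2·tan(α/2)).
With w = 13.2 mm and α/2 = 3.05°, tan(α/2) ≈ 0.05328, so f ≈ 13.2 / 0.10657 ≈ 123.8672 mm.

123.9 mm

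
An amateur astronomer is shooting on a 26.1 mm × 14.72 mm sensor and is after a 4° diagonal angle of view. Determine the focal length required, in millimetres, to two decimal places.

Sensor diagonal = √(26.1² + 14.72²) = √897.8884 ≈ 29.9648 mm.
From α = 2·arctan(d/2f) we get f = d / (2·tan(α/2)).
With d = 29.9648 mm and α/2 = 2°, tan(α/2) ≈ 0.03492, so f ≈ 29.9648 / 0.06984 ≈ 429.0396 mm.

429.04 mm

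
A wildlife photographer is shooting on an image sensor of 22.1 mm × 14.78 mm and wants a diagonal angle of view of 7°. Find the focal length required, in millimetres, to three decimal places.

217.345 mm

Sensor diagonal = √(22.1² + 14.78²) = √706.8584 ≈ 26.5868 mm.
From α = 2·arctan(d/2f) we get f = d / (2·tan(α/2)).
With d = 26.5868 mm and α/2 = 3.5°, tan(α/2) ≈ 0.06116, so f ≈ 26.5868 / 0.12233 ≈ 217.3452 mm.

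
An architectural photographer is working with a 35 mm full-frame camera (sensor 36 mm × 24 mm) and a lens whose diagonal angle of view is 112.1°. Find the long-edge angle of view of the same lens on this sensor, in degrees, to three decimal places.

Sensor diagonal = √(36² + 24²) = √1872.0000 ≈ 43.2666 mm.
From the diagonal AOV: f = 43.2666 / (2·tan(56.05°)) = 43.2666 / 2.97071 ≈ 14.5644 mm.
Long-edge AOV = 2·arctan(36 / (2 × 14.5644)) = 2·arctan(1.23589) ≈ 102.0451°.

102.045°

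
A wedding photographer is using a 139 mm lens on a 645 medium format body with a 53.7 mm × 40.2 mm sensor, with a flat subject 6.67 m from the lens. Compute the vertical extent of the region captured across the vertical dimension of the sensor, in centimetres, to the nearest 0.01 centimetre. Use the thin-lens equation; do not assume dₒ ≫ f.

dₒ: 6.67 m = 6670 mm.
Similar triangles through the lens centre give W/dₒ = h/dᵢ; with 1/f = 1/dₒ + 1/dᵢ this gives W = h·(dₒ − f)/f.
W = 40.2 mm × (6670 − 139) / 139 = 40.2 × 46.9856 ≈ 1888.822 mm = 188.882 cm.

188.88 cm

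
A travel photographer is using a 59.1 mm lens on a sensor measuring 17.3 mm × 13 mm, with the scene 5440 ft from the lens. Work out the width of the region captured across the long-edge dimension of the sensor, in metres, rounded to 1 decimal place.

485.4 m

dₒ: 5440 ft × 304.8 mm/ft = 1658111.95 mm.
Similar triangles through the lens centre give W/dₒ = w/dᵢ; with 1/f = 1/dₒ + 1/dᵢ this gives W = w·(dₒ − f)/f.
W = 17.3 mm × (1.65811e+06 − 59.1) / 59.1 = 17.3 × 28055.0397 ≈ 485352.187 mm = 485.352 m.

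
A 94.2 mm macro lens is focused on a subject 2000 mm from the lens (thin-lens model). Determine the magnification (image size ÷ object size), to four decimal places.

0.0494×

Thin lens: 1/f = 1/dₒ + 1/dᵢ → 1/dᵢ = 1/94.2 − 1/2000 = 0.0101157 mm⁻¹, so dᵢ ≈ 98.8561 mm.
Magnification m = dᵢ/dₒ = 98.8561/2000 ≈ 0.04943.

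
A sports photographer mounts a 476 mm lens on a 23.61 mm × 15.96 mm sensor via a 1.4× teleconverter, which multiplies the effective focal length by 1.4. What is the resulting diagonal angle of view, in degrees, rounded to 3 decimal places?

Effective focal length f = 476 × 1.4 = 666.4 mm.
Sensor diagonal = √(23.61² + 15.96²) = √812.1537 ≈ 28.4983 mm.
α = 2·arctan(28.498 / (2 × 666.4)) = 2·arctan(0.02138) ≈ 2.4499°.

2.450°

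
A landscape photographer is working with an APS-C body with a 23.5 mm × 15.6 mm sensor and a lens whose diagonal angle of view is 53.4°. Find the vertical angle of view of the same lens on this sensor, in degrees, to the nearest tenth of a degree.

Sensor diagonal = √(23.5² + 15.6²) = √795.6100 ≈ 28.2066 mm.
From the diagonal AOV: f = 28.2066 / (2·tan(26.7°)) = 28.2066 / 1.00590 ≈ 28.0413 mm.
Vertical AOV = 2·arctan(15.6 / (2 × 28.0413)) = 2·arctan(0.27816) ≈ 31.0891°.

31.1°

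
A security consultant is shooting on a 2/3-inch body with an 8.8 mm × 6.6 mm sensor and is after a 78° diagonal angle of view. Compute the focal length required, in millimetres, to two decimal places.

6.79 mm

Sensor diagonal = √(8.8² + 6.6²) = √121.0000 ≈ 11.0000 mm.
From α = 2·arctan(d/2f) we get f = d / (2·tan(α/2)).
With d = 11.0000 mm and α/2 = 39°, tan(α/2) ≈ 0.80978, so f ≈ 11.0000 / 1.61957 ≈ 6.7919 mm.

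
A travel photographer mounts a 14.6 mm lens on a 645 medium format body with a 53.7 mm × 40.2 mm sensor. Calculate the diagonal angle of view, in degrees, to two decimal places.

Sensor diagonal = √(53.7² + 40.2²) = √4499.7300 ≈ 67.0800 mm.
Angle of view α = 2·arctan(d/2f) with d = 67.0800 mm and f = 14.6 mm.
d/2f = 2.29726; arctan(2.29726) ≈ 66.4765°, so α ≈ 132.9529°.

132.95°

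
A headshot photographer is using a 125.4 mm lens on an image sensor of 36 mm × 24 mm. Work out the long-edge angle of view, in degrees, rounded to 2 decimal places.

Angle of view α = 2·arctan(w/2f) with w = 36 mm and f = 125.4 mm.
w/2f = 0.14354; arctan(0.14354) ≈ 8.1685°, so α ≈ 16.3370°.

16.34°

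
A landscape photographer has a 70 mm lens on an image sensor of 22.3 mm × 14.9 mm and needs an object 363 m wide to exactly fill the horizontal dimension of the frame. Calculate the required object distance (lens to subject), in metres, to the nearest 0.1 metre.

W: 363 m = 363000 mm.
Magnification m = w/W = dᵢ/dₒ; combined with 1/f = 1/dₒ + 1/dᵢ this gives dₒ = f·(1 + W/w).
dₒ = 70 mm × (1 + 363000/22.3) = 70 × 16279.0269 ≈ 1139531.883 mm = 1139.53 m.

1139.5 m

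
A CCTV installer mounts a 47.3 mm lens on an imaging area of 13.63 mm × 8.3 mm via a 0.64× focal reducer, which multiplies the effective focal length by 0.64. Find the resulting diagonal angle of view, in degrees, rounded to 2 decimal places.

29.53°

Effective focal length f = 47.3 × 0.64 = 30.272 mm.
Sensor diagonal = √(13.63² + 8.3²) = √254.6669 ≈ 15.9583 mm.
α = 2·arctan(15.958 / (2 × 30.272)) = 2·arctan(0.26358) ≈ 29.5325°.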